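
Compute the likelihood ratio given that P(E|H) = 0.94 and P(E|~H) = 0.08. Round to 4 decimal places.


LR = P(E|H) / P(E|~H)
= 0.94 / 0.08 = 11.75

11.75


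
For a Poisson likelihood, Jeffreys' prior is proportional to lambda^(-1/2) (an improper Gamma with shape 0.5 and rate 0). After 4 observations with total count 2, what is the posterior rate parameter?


Jeffreys' prior for Poisson is proportional to lambda^(-1/2).
Posterior is Gamma(0.5 + S, 0 + n) = Gamma(0.5 + 2, 4).
Posterior rate = 0 + n = 4

4.0


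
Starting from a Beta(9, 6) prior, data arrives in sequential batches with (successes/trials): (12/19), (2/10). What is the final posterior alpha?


In sequential Bayesian updating, we sum all successes.
Total successes = 14
Final alpha = 9 + 14 = 23

23


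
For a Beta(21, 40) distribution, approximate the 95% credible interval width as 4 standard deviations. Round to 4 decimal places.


Variance of Beta(a,b) = ab / ((a+b)^2 * (a+b+1))
= 21*40 / ((61)^2 * 62)
= 0.0036
SD = sqrt(0.0036) = 0.0603
Width = 4 * SD = 0.2414

0.2414


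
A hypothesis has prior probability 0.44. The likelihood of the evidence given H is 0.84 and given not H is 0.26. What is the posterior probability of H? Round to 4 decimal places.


Using Bayes' theorem:
P(E) = 0.44 * 0.84 + 0.56 * 0.26
P(E) = 0.5152
P(H|E) = (0.44 * 0.84) / 0.5152 = 0.7174

0.7174


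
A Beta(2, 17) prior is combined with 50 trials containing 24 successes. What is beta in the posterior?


In conjugate updating:
beta_posterior = beta_prior + (n - k)
= 17 + (50 - 24)
= 17 + 26 = 43

43


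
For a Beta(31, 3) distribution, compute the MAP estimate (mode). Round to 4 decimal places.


MAP = mode = (a-1)/(a+b-2)
= (31-1)/(31+3-2)
= 30/32 = 0.9375

0.9375


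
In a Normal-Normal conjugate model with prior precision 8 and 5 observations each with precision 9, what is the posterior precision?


Posterior precision = prior precision + n * observation precision
= 8 + 5 * 9
= 8 + 45 = 53

53


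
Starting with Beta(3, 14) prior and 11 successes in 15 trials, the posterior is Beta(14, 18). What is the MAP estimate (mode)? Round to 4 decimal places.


The mode of Beta(a, b) when a > 1 and b > 1 is (a-1)/(a+b-2)
= (14 - 1) / (14 + 18 - 2)
= 13 / 30
= 0.4333

0.4333


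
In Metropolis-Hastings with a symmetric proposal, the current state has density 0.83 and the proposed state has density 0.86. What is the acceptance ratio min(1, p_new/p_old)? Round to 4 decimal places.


Ratio = p_new / p_old = 0.86 / 0.83 = 1.0361
Acceptance = min(1, 1.0361) = 1.0

1.0


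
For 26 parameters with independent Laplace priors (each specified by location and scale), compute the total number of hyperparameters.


A Laplace prior has 2 hyperparameters per parameter.
Total = 26 * 2 = 52

52


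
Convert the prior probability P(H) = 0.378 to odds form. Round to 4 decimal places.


P(not H) = 1 - 0.378 = 0.622
Odds = 0.378 / 0.622 = 0.6077

0.6077


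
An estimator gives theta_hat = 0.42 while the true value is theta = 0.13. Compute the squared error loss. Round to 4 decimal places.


The squared error loss is (theta_hat - theta)^2
= (0.42 - 0.13)^2
= (0.29)^2 = 0.0841

0.0841


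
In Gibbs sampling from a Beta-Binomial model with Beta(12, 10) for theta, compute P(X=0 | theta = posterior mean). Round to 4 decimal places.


Posterior mean = alpha/(alpha+beta) = 12/22 = 0.5455
P(X=0|theta=mean) = 1 - theta = 0.4545

0.4545


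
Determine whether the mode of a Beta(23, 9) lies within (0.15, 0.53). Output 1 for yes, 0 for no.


First find the mode: (a-1)/(a+b-2) = 0.7333
Is 0.7333 in (0.15, 0.53)? 0

0


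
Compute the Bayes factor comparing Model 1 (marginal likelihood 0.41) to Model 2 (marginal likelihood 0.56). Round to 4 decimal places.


BF12 = marginal likelihood of M1 / marginal likelihood of M2
= 0.41/0.56
= 0.7321

0.7321


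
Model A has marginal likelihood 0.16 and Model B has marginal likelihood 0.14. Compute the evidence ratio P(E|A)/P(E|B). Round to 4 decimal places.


Evidence ratio = P(E|A) / P(E|B)
= 0.16 / 0.14
= 1.1429

1.1429


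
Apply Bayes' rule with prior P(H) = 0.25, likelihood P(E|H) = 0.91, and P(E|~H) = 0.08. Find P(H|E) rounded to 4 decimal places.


Step 1: Compute marginal P(E) = P(E|H)P(H) + P(E|~H)P(~H)
= 0.91*0.25 + 0.08*0.75 = 0.2875
Step 2: P(H|E) = P(E|H)P(H)/P(E) = 0.2275/0.2875
= 0.7913

0.7913


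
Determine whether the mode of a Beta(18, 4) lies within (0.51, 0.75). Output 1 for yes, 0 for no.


First find the mode: (a-1)/(a+b-2) = 0.85
Is 0.85 in (0.51, 0.75)? 0

0


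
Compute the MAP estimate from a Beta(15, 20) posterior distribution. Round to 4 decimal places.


MAP = mode of Beta distribution
= (alpha - 1)/(alpha + beta - 2)
= (15-1)/(15+20-2)
= 14/33 = 0.4242

0.4242


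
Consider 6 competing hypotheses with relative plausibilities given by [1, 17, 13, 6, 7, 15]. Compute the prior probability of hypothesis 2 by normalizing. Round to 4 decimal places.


Sum of weights = 1 + 17 + 13 + 6 + 7 + 15 = 59
Normalized prior for H2 = 17 / 59
= 0.2881

0.2881


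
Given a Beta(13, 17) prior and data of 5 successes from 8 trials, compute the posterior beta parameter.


Number of failures = 8 - 5 = 3
Posterior beta = 17 + 3 = 20

20


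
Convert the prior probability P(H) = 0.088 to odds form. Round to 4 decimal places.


P(not H) = 1 - 0.088 = 0.912
Odds = 0.088 / 0.912 = 0.0965

0.0965


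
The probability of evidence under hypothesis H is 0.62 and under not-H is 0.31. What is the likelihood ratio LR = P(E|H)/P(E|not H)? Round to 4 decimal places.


LR = 0.62 / 0.31
= 2.0

2.0


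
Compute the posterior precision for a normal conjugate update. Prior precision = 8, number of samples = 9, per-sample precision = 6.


tau_post = tau_0 + n * tau
= 8 + 9 * 6 = 62

62


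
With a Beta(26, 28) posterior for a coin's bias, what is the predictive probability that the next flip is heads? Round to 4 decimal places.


The predictive probability equals the posterior mean.
P(next = heads) = alpha / (alpha + beta)
= 26 / 54 = 0.4815

0.4815


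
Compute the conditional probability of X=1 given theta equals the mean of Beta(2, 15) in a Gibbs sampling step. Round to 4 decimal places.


Mean of Beta(2, 15) = 0.1176
P(X=1 | theta=0.1176) = 0.1176

0.1176


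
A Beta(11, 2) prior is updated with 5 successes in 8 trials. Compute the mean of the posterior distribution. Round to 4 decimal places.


After update: Beta(16, 5)
Mean = 16 / (16 + 5) = 16 / 21
= 0.7619

0.7619


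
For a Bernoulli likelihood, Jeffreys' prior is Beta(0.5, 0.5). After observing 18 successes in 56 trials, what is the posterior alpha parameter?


Jeffreys' prior for Bernoulli is Beta(0.5, 0.5).
Posterior is Beta(0.5 + k, 0.5 + n - k).
Posterior alpha = 0.5 + k = 0.5 + 18 = 18.5

18.5


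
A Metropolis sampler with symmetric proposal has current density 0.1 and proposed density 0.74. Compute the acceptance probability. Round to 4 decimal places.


For symmetric proposals, acceptance = min(1, pi(x*)/pi(x))
= min(1, 0.74/0.1)
= min(1, 7.4) = 1.0

1.0


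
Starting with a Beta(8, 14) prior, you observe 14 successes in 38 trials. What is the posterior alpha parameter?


For a Beta-Binomial conjugate model:
Posterior alpha = prior alpha + number of successes
= 8 + 14 = 22

22


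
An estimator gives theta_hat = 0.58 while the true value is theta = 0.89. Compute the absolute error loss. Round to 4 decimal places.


The absolute error loss is |theta_hat - theta|
= |0.58 - 0.89|
= 0.31

0.31


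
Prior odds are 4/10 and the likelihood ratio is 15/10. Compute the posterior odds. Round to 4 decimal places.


Posterior odds = prior odds * likelihood ratio
= (4/10) * (15/10)
= 60 / 100
= 0.6

0.6


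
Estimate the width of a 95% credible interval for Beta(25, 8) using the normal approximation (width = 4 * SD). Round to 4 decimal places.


For Beta(a,b): Var = ab/((a+b)^2(a+b+1))
Var = 0.0054, SD = 0.0735
Approximate 95% CI width = 4 * 0.0735 = 0.294

0.294


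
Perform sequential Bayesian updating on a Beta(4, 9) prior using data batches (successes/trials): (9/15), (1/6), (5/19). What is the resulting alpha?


Accumulate successes: 15
Posterior alpha = prior alpha + sum of successes
= 4 + 15 = 19

19


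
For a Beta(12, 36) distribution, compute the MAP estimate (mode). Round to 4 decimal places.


MAP = mode = (a-1)/(a+b-2)
= (12-1)/(12+36-2)
= 11/46 = 0.2391

0.2391


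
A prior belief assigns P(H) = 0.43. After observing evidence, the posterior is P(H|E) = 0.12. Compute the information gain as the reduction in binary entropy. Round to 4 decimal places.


H(prior) = -0.43*log2(0.43) - 0.57*log2(0.57)
= 0.9858
H(post) = -0.12*log2(0.12) - 0.88*log2(0.88)
= 0.5294
IG = 0.9858 - 0.5294 = 0.4565

0.4565


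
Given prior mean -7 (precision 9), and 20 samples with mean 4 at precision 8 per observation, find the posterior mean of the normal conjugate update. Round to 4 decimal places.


The posterior mean is a precision-weighted average of prior and data.
Post. prec. = 9 + 160 = 169
Post. mean = (-63 + 640)/169 = 577/169 = 3.4142

3.4142


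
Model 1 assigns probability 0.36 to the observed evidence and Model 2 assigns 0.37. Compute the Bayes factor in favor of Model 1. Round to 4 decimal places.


BF = P(data|M1) / P(data|M2)
= 0.36 / 0.37 = 0.973

0.973


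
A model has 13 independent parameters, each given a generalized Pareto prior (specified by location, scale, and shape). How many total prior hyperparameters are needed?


Each generalized Pareto prior needs 3 hyperparameters (location, scale, and shape).
Total = 3 * 13 = 39

39


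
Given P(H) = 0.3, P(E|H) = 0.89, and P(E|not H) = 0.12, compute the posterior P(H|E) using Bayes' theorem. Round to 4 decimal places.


By Bayes' theorem: P(H|E) = P(E|H)*P(H) / P(E)
P(E) = P(E|H)*P(H) + P(E|not H)*P(not H)
P(E) = 0.89*0.3 + 0.12*0.7 = 0.351
P(H|E) = 0.89*0.3 / 0.351 = 0.7607

0.7607


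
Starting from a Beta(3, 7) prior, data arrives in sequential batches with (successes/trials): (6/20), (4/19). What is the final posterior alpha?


In sequential Bayesian updating, we sum all successes.
Total successes = 10
Final alpha = 3 + 10 = 13

13


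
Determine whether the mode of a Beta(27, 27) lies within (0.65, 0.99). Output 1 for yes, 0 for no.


First find the mode: (a-1)/(a+b-2) = 0.5
Is 0.5 in (0.65, 0.99)? 0

0


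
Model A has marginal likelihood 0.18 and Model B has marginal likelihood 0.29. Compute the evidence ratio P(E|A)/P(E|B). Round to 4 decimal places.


Evidence ratio = P(E|A) / P(E|B)
= 0.18 / 0.29
= 0.6207

0.6207


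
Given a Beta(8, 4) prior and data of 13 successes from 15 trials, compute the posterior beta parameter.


Number of failures = 15 - 13 = 2
Posterior beta = 4 + 2 = 6

6


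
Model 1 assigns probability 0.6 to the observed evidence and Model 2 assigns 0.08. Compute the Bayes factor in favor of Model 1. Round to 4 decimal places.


BF = P(data|M1) / P(data|M2)
= 0.6 / 0.08 = 7.5

7.5


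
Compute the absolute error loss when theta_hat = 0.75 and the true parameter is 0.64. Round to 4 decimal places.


L = |theta_hat - theta_true|
= |0.75 - 0.64| = 0.11

0.11


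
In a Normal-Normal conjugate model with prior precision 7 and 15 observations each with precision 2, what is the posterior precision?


Posterior precision = prior precision + n * observation precision
= 7 + 15 * 2
= 7 + 30 = 37

37


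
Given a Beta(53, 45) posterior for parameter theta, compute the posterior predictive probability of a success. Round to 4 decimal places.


For a Beta-Bernoulli model, the predictive probability is the mean:
P(success) = 53/(53+45) = 53/98 = 0.5408

0.5408


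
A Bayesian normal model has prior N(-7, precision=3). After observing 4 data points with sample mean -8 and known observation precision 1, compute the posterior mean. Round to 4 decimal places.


Posterior mean = (prior_precision * prior_mean + n * data_precision * data_mean) / (prior_precision + n * data_precision)
Numerator = 3*-7 + 4*1*-8 = -53
Denominator = 3 + 4*1 = 7
Posterior mean = -7.5714

-7.5714


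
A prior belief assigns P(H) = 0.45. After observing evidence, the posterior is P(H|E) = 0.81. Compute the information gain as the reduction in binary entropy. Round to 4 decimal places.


H(prior) = -0.45*log2(0.45) - 0.55*log2(0.55)
= 0.9928
H(post) = -0.81*log2(0.81) - 0.19*log2(0.19)
= 0.7015
IG = 0.9928 - 0.7015 = 0.2913

0.2913


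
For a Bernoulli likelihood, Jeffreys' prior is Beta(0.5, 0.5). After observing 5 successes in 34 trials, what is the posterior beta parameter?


Jeffreys' prior for Bernoulli is Beta(0.5, 0.5).
Posterior is Beta(0.5 + k, 0.5 + n - k).
Posterior beta = 0.5 + (n - k) = 0.5 + 29 = 29.5

29.5


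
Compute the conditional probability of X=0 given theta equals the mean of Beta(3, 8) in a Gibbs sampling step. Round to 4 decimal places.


Mean of Beta(3, 8) = 0.2727
P(X=0 | theta=0.2727) = 0.7273

0.7273


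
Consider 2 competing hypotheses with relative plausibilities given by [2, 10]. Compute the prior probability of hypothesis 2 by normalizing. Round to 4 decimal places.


Sum of weights = 2 + 10 = 12
Normalized prior for H2 = 10 / 12
= 0.8333

0.8333


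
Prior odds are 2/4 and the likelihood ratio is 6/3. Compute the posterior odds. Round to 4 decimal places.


Posterior odds = prior odds * likelihood ratio
= (2/4) * (6/3)
= 12 / 12
= 1.0

1.0


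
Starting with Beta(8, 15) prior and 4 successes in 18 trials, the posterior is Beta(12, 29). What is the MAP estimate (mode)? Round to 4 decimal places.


The mode of Beta(a, b) when a > 1 and b > 1 is (a-1)/(a+b-2)
= (12 - 1) / (12 + 29 - 2)
= 11 / 39
= 0.2821

0.2821


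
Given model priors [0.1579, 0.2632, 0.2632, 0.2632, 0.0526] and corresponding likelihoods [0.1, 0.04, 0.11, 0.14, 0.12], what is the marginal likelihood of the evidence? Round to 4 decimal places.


P(E) = sum_i P(M_i) P(E|M_i)
= 0.0158 + 0.0105 + 0.029 + 0.0368 + 0.0063
= 0.0984

0.0984


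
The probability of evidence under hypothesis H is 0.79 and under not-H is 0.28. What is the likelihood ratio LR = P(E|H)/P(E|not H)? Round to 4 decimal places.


LR = 0.79 / 0.28
= 2.8214

2.8214


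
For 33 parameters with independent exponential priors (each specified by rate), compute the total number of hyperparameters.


A exponential prior has 1 hyperparameter per parameter.
Total = 33 * 1 = 33

33


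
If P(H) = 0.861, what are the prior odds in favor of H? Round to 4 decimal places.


Prior odds = P(H) / (1 - P(H))
= 0.861 / 0.139
= 6.1942

6.1942


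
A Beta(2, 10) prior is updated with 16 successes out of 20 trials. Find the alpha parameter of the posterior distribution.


In the Beta-Binomial conjugate update:
alpha_post = alpha_prior + successes
= 2 + 16
= 18

18


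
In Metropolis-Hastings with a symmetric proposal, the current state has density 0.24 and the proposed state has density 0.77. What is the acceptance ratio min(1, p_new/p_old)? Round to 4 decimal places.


Ratio = p_new / p_old = 0.77 / 0.24 = 3.2083
Acceptance = min(1, 3.2083) = 1.0

1.0


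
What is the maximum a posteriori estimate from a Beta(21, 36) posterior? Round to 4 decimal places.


The MAP estimate equals the mode of the distribution.
Mode of Beta(a,b) = (a-1)/(a+b-2)
= 20/55
= 0.3636

0.3636


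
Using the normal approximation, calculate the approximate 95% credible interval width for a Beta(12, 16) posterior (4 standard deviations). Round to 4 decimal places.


Var(Beta) = 12*16/(28^2 * 29) = 0.0084
SD = 0.0919
Width ~ 4*SD = 0.3676

0.3676


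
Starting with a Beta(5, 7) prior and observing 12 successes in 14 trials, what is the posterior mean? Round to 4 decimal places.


Posterior parameters: alpha = 5 + 12 = 17
beta = 7 + 2 = 9
Posterior mean = alpha / (alpha + beta) = 17 / 26
= 0.6538

0.6538


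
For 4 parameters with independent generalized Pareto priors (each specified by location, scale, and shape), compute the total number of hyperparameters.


A generalized Pareto prior has 3 hyperparameters per parameter.
Total = 4 * 3 = 12

12


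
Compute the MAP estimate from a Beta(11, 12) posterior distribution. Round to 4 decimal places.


MAP = mode of Beta distribution
= (alpha - 1)/(alpha + beta - 2)
= (11-1)/(11+12-2)
= 10/21 = 0.4762

0.4762


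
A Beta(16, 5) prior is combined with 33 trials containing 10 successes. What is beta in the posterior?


In conjugate updating:
beta_posterior = beta_prior + (n - k)
= 5 + (33 - 10)
= 5 + 23 = 28

28


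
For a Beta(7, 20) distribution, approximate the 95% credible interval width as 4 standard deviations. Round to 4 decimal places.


Variance of Beta(a,b) = ab / ((a+b)^2 * (a+b+1))
= 7*20 / ((27)^2 * 28)
= 0.0069
SD = sqrt(0.0069) = 0.0828
Width = 4 * SD = 0.3313

0.3313


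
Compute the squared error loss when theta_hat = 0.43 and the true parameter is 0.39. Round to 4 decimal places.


L = (theta_hat - theta_true)^2
= (0.43 - 0.39)^2
= 0.04^2 = 0.0016

0.0016


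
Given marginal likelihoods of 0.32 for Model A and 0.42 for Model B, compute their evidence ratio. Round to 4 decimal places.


Ratio = ML(A) / ML(B) = 0.32/0.42
= 0.7619

0.7619


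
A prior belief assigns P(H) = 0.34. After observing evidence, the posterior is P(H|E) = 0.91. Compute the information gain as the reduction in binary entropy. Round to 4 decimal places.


H(prior) = -0.34*log2(0.34) - 0.66*log2(0.66)
= 0.9248
H(post) = -0.91*log2(0.91) - 0.09*log2(0.09)
= 0.4365
IG = 0.9248 - 0.4365 = 0.4883

0.4883


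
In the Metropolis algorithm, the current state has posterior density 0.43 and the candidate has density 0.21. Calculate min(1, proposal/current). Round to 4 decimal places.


Ratio = 0.21/0.43 = 0.4884
Acceptance probability = min(1, 0.4884)
= 0.4884

0.4884


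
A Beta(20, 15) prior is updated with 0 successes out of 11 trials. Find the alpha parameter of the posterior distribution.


In the Beta-Binomial conjugate update:
alpha_post = alpha_prior + successes
= 20 + 0
= 20

20


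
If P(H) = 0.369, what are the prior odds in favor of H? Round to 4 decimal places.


Prior odds = P(H) / (1 - P(H))
= 0.369 / 0.631
= 0.5848

0.5848


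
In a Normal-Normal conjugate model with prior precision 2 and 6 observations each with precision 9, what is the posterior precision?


Posterior precision = prior precision + n * observation precision
= 2 + 6 * 9
= 2 + 54 = 56

56


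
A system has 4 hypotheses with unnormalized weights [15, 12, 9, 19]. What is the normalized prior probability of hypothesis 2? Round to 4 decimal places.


The normalized prior is the weight divided by the total.
Total weight = 55
P(H2) = 12 / 55 = 0.2182

0.2182


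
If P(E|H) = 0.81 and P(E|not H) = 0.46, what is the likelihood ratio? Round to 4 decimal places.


Likelihood ratio = P(E|H) / P(E|not H)
= 0.81 / 0.46
= 1.7609

1.7609


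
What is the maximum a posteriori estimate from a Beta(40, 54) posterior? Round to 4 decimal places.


The MAP estimate equals the mode of the distribution.
Mode of Beta(a,b) = (a-1)/(a+b-2)
= 39/92
= 0.4239

0.4239


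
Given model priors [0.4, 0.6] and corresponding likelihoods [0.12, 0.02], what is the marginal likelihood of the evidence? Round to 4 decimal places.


P(E) = sum_i P(M_i) P(E|M_i)
= 0.048 + 0.012
= 0.06

0.06


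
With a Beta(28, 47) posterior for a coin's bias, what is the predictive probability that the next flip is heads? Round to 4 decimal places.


The predictive probability equals the posterior mean.
P(next = heads) = alpha / (alpha + beta)
= 28 / 75 = 0.3733

0.3733


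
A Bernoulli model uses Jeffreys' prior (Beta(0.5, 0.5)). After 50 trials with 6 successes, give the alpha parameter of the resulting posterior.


Posterior = Beta(prior_alpha + successes, prior_beta + failures)
= Beta(0.5 + 6, 0.5 + 44)
Posterior alpha = 0.5 + k = 0.5 + 6 = 6.5

6.5


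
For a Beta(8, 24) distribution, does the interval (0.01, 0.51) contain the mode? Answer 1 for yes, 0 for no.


Mode of Beta(a,b) = (a-1)/(a+b-2)
= (8-1)/(8+24-2) = 0.2333
Check: 0.01 <= 0.2333 <= 0.51?
Result: 1

1


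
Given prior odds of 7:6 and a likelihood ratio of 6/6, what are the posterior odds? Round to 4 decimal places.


Posterior odds = prior odds * LR
Prior odds = 7/6 = 1.1667
LR = 6/6 = 1.0
Posterior odds = 1.1667 * 1.0 = 1.1667

1.1667


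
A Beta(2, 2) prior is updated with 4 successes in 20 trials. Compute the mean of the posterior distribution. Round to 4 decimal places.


After update: Beta(6, 18)
Mean = 6 / (6 + 18) = 6 / 24
= 0.25

0.25


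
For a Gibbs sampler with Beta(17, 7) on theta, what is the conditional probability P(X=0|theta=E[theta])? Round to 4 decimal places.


E[theta] = 17/(17+7) = 0.7083
P(X=0|theta) = 1 - theta = 0.2917

0.2917


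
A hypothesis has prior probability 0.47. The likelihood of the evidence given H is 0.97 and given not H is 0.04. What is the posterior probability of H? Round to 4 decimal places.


Using Bayes' theorem:
P(E) = 0.47 * 0.97 + 0.53 * 0.04
P(E) = 0.4771
P(H|E) = (0.47 * 0.97) / 0.4771 = 0.9556

0.9556


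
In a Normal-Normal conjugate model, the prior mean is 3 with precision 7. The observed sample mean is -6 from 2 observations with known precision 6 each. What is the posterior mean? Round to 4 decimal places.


Posterior precision = tau0 + n*tau = 7 + 2*6 = 19
Posterior mean = (tau0*mu0 + n*tau*xbar) / posterior_precision
= (7*3 + 2*6*-6) / 19
= -51 / 19 = -2.6842

-2.6842


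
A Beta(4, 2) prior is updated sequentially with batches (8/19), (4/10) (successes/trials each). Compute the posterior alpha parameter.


Sequential conjugate updating is equivalent to a single batch update.
Total successes across all batches = 12
alpha_posterior = alpha_prior + total_successes = 4 + 12
= 16

16


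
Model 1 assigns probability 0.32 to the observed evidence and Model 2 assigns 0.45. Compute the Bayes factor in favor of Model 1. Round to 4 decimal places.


BF = P(data|M1) / P(data|M2)
= 0.32 / 0.45 = 0.7111

0.7111


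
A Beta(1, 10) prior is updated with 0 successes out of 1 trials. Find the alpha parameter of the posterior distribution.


In the Beta-Binomial conjugate update:
alpha_post = alpha_prior + successes
= 1 + 0
= 1

1


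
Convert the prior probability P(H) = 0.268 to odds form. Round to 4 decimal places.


P(not H) = 1 - 0.268 = 0.732
Odds = 0.268 / 0.732 = 0.3661

0.3661


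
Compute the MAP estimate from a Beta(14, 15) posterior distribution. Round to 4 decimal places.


MAP = mode of Beta distribution
= (alpha - 1)/(alpha + beta - 2)
= (14-1)/(14+15-2)
= 13/27 = 0.4815

0.4815


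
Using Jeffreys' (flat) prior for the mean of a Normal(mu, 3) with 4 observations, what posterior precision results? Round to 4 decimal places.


Flat prior means prior precision is 0.
Posterior precision = n / sigma^2 = 4/3 = 1.3333

1.3333


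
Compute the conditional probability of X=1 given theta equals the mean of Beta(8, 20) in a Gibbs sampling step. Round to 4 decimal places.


Mean of Beta(8, 20) = 0.2857
P(X=1 | theta=0.2857) = 0.2857

0.2857


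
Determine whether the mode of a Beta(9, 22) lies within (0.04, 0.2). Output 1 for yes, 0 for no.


First find the mode: (a-1)/(a+b-2) = 0.2759
Is 0.2759 in (0.04, 0.2)? 0

0


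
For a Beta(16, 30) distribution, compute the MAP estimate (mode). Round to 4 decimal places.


MAP = mode = (a-1)/(a+b-2)
= (16-1)/(16+30-2)
= 15/44 = 0.3409

0.3409


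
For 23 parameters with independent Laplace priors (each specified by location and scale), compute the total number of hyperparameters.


A Laplace prior has 2 hyperparameters per parameter.
Total = 23 * 2 = 46

46


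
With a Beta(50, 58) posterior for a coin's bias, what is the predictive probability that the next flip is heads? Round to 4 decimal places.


The predictive probability equals the posterior mean.
P(next = heads) = alpha / (alpha + beta)
= 50 / 108 = 0.463

0.463


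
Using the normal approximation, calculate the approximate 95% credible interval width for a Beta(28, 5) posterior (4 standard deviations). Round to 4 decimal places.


Var(Beta) = 28*5/(33^2 * 34) = 0.0038
SD = 0.0615
Width ~ 4*SD = 0.246

0.246


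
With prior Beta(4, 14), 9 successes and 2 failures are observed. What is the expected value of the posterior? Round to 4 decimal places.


Posterior = Beta(13, 16)
E[theta] = alpha/(alpha+beta)
= 13/29 = 0.4483

0.4483


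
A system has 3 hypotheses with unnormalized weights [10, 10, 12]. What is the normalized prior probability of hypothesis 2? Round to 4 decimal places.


The normalized prior is the weight divided by the total.
Total weight = 32
P(H2) = 10 / 32 = 0.3125

0.3125


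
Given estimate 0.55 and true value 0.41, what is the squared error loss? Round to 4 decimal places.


Squared error = (estimate - true)^2
Difference = 0.14
Loss = 0.14^2 = 0.0196

0.0196


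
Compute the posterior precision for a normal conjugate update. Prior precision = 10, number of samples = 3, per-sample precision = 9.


tau_post = tau_0 + n * tau
= 10 + 3 * 9 = 37

37


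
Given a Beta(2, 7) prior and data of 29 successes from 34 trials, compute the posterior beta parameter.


Number of failures = 34 - 29 = 5
Posterior beta = 7 + 5 = 12

12


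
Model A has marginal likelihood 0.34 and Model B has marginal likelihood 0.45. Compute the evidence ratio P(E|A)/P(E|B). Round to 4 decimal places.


Evidence ratio = P(E|A) / P(E|B)
= 0.34 / 0.45
= 0.7556

0.7556


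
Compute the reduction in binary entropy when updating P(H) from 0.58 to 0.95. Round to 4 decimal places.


H_before = -p*log2(p) - (1-p)*log2(1-p) for p=0.58: 0.9815
H_after for p=0.95: 0.2864
Reduction = 0.9815 - 0.2864 = 0.6951

0.6951


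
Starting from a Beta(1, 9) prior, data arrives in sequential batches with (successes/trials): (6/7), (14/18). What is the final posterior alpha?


In sequential Bayesian updating, we sum all successes.
Total successes = 20
Final alpha = 1 + 20 = 21

21


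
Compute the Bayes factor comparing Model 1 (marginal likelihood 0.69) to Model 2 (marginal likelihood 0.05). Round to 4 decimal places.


BF12 = marginal likelihood of M1 / marginal likelihood of M2
= 0.69/0.05
= 13.8

13.8


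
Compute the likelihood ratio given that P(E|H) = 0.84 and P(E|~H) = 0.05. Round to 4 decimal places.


LR = P(E|H) / P(E|~H)
= 0.84 / 0.05 = 16.8

16.8


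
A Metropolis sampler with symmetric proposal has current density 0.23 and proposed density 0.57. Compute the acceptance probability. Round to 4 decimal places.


For symmetric proposals, acceptance = min(1, pi(x*)/pi(x))
= min(1, 0.57/0.23)
= min(1, 2.4783) = 1.0

1.0


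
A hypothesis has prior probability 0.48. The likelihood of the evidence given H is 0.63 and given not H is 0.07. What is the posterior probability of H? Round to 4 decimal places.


Using Bayes' theorem:
P(E) = 0.48 * 0.63 + 0.52 * 0.07
P(E) = 0.3388
P(H|E) = (0.48 * 0.63) / 0.3388 = 0.8926

0.8926


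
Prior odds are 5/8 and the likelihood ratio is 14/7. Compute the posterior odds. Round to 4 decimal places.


Posterior odds = prior odds * likelihood ratio
= (5/8) * (14/7)
= 70 / 56
= 1.25

1.25


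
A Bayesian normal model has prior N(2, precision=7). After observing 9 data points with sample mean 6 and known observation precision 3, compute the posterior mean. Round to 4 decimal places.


Posterior mean = (prior_precision * prior_mean + n * data_precision * data_mean) / (prior_precision + n * data_precision)
Numerator = 7*2 + 9*3*6 = 176
Denominator = 7 + 9*3 = 34
Posterior mean = 5.1765

5.1765


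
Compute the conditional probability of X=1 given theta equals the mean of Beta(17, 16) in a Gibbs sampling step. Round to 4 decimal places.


Mean of Beta(17, 16) = 0.5152
P(X=1 | theta=0.5152) = 0.5152

0.5152


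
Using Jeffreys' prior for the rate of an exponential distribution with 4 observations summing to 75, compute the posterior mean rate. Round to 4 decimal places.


Jeffreys' prior leads to posterior Gamma(4, 75).
Mean = 4/75 = 0.0533

0.0533


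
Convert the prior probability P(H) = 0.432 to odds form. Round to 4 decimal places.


P(not H) = 1 - 0.432 = 0.568
Odds = 0.432 / 0.568 = 0.7606

0.7606


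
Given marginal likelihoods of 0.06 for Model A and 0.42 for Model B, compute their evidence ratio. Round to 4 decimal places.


Ratio = ML(A) / ML(B) = 0.06/0.42
= 0.1429

0.1429


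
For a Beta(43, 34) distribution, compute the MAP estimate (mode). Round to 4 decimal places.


MAP = mode = (a-1)/(a+b-2)
= (43-1)/(43+34-2)
= 42/75 = 0.56

0.56


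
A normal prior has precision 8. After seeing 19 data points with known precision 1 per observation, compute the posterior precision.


In the conjugate normal model, precisions add:
tau_posterior = tau_prior + n * tau_data
= 8 + 19*1 = 27

27


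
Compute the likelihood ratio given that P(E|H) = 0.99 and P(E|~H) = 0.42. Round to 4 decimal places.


LR = P(E|H) / P(E|~H)
= 0.99 / 0.42 = 2.3571

2.3571


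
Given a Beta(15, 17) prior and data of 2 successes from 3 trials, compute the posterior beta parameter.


Number of failures = 3 - 2 = 1
Posterior beta = 17 + 1 = 18

18


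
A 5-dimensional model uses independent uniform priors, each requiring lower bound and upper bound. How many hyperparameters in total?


Per parameter: 2 (lower bound and upper bound).
Total = 5 * 2 = 10

10


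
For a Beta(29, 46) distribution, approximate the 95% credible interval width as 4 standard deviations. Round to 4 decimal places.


Variance of Beta(a,b) = ab / ((a+b)^2 * (a+b+1))
= 29*46 / ((75)^2 * 76)
= 0.0031
SD = sqrt(0.0031) = 0.0559
Width = 4 * SD = 0.2234

0.2234


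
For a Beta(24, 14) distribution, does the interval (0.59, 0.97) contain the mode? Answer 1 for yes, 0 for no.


Mode of Beta(a,b) = (a-1)/(a+b-2)
= (24-1)/(24+14-2) = 0.6389
Check: 0.59 <= 0.6389 <= 0.97?
Result: 1

1


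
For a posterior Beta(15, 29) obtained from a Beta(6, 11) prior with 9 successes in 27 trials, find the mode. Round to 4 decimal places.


Mode = (alpha - 1) / (alpha + beta - 2)
= 14 / 42
= 0.3333

0.3333


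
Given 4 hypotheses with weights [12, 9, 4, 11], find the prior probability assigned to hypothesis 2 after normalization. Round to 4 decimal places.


To normalize, divide each weight by the sum of all weights.
Sum = 36
Prior(H2) = 9/36 = 0.25

0.25


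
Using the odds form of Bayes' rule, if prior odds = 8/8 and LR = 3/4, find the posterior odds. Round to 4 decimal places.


Bayes' rule in odds form: posterior odds = prior odds * LR
= (8 * 3) / (8 * 4)
= 24/32 = 0.75

0.75


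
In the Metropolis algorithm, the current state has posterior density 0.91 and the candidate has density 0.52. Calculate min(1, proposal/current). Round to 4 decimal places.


Ratio = 0.52/0.91 = 0.5714
Acceptance probability = min(1, 0.5714)
= 0.5714

0.5714


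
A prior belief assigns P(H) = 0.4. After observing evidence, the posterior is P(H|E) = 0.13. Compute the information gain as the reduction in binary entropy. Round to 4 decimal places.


H(prior) = -0.4*log2(0.4) - 0.6*log2(0.6)
= 0.971
H(post) = -0.13*log2(0.13) - 0.87*log2(0.87)
= 0.5574
IG = 0.971 - 0.5574 = 0.4135

0.4135


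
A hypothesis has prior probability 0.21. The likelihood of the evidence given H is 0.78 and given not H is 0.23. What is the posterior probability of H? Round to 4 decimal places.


Using Bayes' theorem:
P(E) = 0.21 * 0.78 + 0.79 * 0.23
P(E) = 0.3455
P(H|E) = (0.21 * 0.78) / 0.3455 = 0.4741

0.4741


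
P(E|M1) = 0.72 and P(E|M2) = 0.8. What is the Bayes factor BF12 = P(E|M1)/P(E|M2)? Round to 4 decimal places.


Bayes factor BF12 = P(E|M1) / P(E|M2)
= 0.72 / 0.8
= 0.9

0.9


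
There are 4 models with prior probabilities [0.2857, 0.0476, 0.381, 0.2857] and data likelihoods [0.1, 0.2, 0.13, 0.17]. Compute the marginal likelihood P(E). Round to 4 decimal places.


P(E) = sum over models of P(M_i) * P(E|M_i)
= 0.2857*0.1 + 0.0476*0.2 + 0.381*0.13 + 0.2857*0.17
= 0.1362

0.1362


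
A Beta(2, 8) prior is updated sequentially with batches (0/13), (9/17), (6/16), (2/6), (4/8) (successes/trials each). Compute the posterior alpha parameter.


Sequential conjugate updating is equivalent to a single batch update.
Total successes across all batches = 21
alpha_posterior = alpha_prior + total_successes = 2 + 21
= 23

23


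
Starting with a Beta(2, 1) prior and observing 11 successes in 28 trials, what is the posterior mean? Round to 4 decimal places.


Posterior parameters: alpha = 2 + 11 = 13
beta = 1 + 17 = 18
Posterior mean = alpha / (alpha + beta) = 13 / 31
= 0.4194

0.4194


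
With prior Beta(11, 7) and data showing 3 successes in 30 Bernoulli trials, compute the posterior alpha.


Conjugate update: alpha_posterior = alpha_prior + k
= 11 + 3 = 14

14


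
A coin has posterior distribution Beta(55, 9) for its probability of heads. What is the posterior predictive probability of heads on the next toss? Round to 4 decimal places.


Posterior predictive = E[theta] = alpha/(alpha+beta)
= 55/64
= 0.8594

0.8594


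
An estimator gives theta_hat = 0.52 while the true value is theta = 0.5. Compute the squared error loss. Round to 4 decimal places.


The squared error loss is (theta_hat - theta)^2
= (0.52 - 0.5)^2
= (0.02)^2 = 0.0004

0.0004


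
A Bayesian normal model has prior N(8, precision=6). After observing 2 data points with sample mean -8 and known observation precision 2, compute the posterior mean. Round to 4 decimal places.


Posterior mean = (prior_precision * prior_mean + n * data_precision * data_mean) / (prior_precision + n * data_precision)
Numerator = 6*8 + 2*2*-8 = 16
Denominator = 6 + 2*2 = 10
Posterior mean = 1.6

1.6


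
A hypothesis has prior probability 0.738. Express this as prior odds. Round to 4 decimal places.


Odds = P(H) / P(not H) = 0.738 / 0.262
= 2.8168

2.8168


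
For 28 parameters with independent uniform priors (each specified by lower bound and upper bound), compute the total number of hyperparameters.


A uniform prior has 2 hyperparameters per parameter.
Total = 28 * 2 = 56

56


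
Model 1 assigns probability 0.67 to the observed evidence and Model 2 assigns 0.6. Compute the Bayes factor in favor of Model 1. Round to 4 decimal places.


BF = P(data|M1) / P(data|M2)
= 0.67 / 0.6 = 1.1167

1.1167


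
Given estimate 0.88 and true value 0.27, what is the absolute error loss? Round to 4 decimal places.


Absolute error = |estimate - true|
= |0.61| = 0.61

0.61


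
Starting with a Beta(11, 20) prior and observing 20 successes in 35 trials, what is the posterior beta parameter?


Posterior beta = prior beta + failures
Failures = 35 - 20 = 15
beta_post = 20 + 15 = 35

35


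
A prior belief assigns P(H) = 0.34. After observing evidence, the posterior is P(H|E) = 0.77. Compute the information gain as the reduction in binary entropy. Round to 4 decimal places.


H(prior) = -0.34*log2(0.34) - 0.66*log2(0.66)
= 0.9248
H(post) = -0.77*log2(0.77) - 0.23*log2(0.23)
= 0.778
IG = 0.9248 - 0.778 = 0.1468

0.1468


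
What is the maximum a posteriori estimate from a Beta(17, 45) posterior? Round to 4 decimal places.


The MAP estimate equals the mode of the distribution.
Mode of Beta(a,b) = (a-1)/(a+b-2)
= 16/60
= 0.2667

0.2667


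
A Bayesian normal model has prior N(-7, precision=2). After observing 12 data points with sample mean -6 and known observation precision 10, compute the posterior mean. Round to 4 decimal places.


Posterior mean = (prior_precision * prior_mean + n * data_precision * data_mean) / (prior_precision + n * data_precision)
Numerator = 2*-7 + 12*10*-6 = -734
Denominator = 2 + 12*10 = 122
Posterior mean = -6.0164

-6.0164


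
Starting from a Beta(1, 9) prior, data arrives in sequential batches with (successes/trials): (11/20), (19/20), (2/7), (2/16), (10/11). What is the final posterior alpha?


In sequential Bayesian updating, we sum all successes.
Total successes = 44
Final alpha = 1 + 44 = 45

45


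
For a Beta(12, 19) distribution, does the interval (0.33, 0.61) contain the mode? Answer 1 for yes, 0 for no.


Mode of Beta(a,b) = (a-1)/(a+b-2)
= (12-1)/(12+19-2) = 0.3793
Check: 0.33 <= 0.3793 <= 0.61?
Result: 1

1


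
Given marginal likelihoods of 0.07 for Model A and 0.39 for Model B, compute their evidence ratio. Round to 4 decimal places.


Ratio = ML(A) / ML(B) = 0.07/0.39
= 0.1795

0.1795


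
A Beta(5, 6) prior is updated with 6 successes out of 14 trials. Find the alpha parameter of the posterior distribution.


In the Beta-Binomial conjugate update:
alpha_post = alpha_prior + successes
= 5 + 6
= 11

11


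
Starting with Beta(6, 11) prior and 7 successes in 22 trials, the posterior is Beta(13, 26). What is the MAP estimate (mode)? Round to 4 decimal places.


The mode of Beta(a, b) when a > 1 and b > 1 is (a-1)/(a+b-2)
= (13 - 1) / (13 + 26 - 2)
= 12 / 37
= 0.3243

0.3243


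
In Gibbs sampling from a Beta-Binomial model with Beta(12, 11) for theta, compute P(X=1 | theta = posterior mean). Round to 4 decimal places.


Posterior mean = alpha/(alpha+beta) = 12/23 = 0.5217
P(X=1|theta=mean) = theta = 0.5217

0.5217


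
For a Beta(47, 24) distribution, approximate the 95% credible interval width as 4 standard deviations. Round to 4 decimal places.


Variance of Beta(a,b) = ab / ((a+b)^2 * (a+b+1))
= 47*24 / ((71)^2 * 72)
= 0.0031
SD = sqrt(0.0031) = 0.0557
Width = 4 * SD = 0.223

0.223


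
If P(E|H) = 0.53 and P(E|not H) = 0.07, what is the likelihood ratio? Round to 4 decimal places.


Likelihood ratio = P(E|H) / P(E|not H)
= 0.53 / 0.07
= 7.5714

7.5714


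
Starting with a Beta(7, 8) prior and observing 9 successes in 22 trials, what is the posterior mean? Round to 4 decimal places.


Posterior parameters: alpha = 7 + 9 = 16
beta = 8 + 13 = 21
Posterior mean = alpha / (alpha + beta) = 16 / 37
= 0.4324

0.4324


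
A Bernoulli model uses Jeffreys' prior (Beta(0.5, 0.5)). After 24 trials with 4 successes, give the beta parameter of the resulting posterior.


Posterior = Beta(prior_alpha + successes, prior_beta + failures)
= Beta(0.5 + 4, 0.5 + 20)
Posterior beta = 0.5 + (n - k) = 0.5 + 20 = 20.5

20.5


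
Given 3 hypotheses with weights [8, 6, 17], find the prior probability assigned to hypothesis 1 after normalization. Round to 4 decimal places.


To normalize, divide each weight by the sum of all weights.
Sum = 31
Prior(H1) = 8/31 = 0.2581

0.2581


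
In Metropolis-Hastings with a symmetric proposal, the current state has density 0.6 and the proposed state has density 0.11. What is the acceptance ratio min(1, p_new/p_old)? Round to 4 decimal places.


Ratio = p_new / p_old = 0.11 / 0.6 = 0.1833
Acceptance = min(1, 0.1833) = 0.1833

0.1833


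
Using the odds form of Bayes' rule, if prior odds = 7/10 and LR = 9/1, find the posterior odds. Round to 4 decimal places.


Bayes' rule in odds form: posterior odds = prior odds * LR
= (7 * 9) / (10 * 1)
= 63/10 = 6.3

6.3


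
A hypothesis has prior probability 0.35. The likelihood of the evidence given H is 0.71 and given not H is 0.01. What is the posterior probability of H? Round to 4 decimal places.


Using Bayes' theorem:
P(E) = 0.35 * 0.71 + 0.65 * 0.01
P(E) = 0.255
P(H|E) = (0.35 * 0.71) / 0.255 = 0.9745

0.9745


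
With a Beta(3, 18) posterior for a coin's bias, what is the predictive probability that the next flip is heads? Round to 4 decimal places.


The predictive probability equals the posterior mean.
P(next = heads) = alpha / (alpha + beta)
= 3 / 21 = 0.1429

0.1429
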